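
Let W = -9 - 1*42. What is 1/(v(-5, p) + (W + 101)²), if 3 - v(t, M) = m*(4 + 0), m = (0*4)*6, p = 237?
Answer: 1/2503 ≈ 0.00039952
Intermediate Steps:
W = -51 (W = -9 - 42 = -51)
m = 0 (m = 0*6 = 0)
v(t, M) = 3 (v(t, M) = 3 - 0*(4 + 0) = 3 - 0*4 = 3 - 1*0 = 3 + 0 = 3)
1/(v(-5, p) + (W + 101)²) = 1/(3 + (-51 + 101)²) = 1/(3 + 50²) = 1/(3 + 2500) = 1/2503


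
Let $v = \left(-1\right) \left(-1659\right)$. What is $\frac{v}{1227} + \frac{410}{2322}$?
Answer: $\frac{725878}{474849} \approx 1.5287$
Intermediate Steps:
$v = 1659$
$\frac{v}{1227} + \frac{410}{2322} = \frac{1659}{1227} + \frac{410}{2322} = 1659 \cdot \frac{1}{1227} + 410 \cdot \frac{1}{2322} = \frac{553}{409} + \frac{205}{1161} = \frac{725878}{474849}$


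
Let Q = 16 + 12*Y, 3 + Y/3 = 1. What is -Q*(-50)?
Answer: -2800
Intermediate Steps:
Y = -6 (Y = -9 + 3*1 = -9 + 3 = -6)
Q = -56 (Q = 16 + 12*(-6) = 16 - 72 = -56)
-Q*(-50) = -(-56)*(-50) = -1*2800 = -2800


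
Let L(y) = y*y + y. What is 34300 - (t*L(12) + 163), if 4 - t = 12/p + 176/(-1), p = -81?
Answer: 54305/9 ≈ 6033.9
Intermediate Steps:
L(y) = y + y**2 (L(y) = y**2 + y = y + y**2)
t = 4864/27 (t = 4 - (12/(-81) + 176/(-1)) = 4 - (12*(-1/81) + 176*(-1)) = 4 - (-4/27 - 176) = 4 - 1*(-4756/27) = 4 + 4756/27 = 4864/27 ≈ 180.15)
34300 - (t*L(12) + 163) = 34300 - (4864*(12*(1 + 12))/27 + 163) = 34300 - (4864*(12*13)/27 + 163) = 34300 - ((4864/27)*156 + 163) = 34300 - (252928/9 + 163) = 34300 - 1*254395/9 = 34300 - 254395/9 = 54305/9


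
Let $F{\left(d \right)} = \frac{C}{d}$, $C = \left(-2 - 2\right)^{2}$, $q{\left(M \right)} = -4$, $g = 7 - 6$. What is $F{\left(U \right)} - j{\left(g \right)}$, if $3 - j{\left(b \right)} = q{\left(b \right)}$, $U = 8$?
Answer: $-5$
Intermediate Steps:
$g = 1$
$j{\left(b \right)} = 7$ ($j{\left(b \right)} = 3 - -4 = 3 + 4 = 7$)
$C = 16$ ($C = \left(-4\right)^{2} = 16$)
$F{\left(d \right)} = \frac{16}{d}$
$F{\left(U \right)} - j{\left(g \right)} = \frac{16}{8} - 7 = 16 \cdot \frac{1}{8} - 7 = 2 - 7 = -5$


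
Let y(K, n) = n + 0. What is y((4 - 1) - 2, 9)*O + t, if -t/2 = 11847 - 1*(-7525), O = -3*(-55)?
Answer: -37259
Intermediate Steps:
y(K, n) = n
O = 165
t = -38744 (t = -2*(11847 - 1*(-7525)) = -2*(11847 + 7525) = -2*19372 = -38744)
y((4 - 1) - 2, 9)*O + t = 9*165 - 38744 = 1485 - 38744 = -37259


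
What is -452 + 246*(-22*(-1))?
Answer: 4960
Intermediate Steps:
-452 + 246*(-22*(-1)) = -452 + 246*22 = -452 + 5412 = 4960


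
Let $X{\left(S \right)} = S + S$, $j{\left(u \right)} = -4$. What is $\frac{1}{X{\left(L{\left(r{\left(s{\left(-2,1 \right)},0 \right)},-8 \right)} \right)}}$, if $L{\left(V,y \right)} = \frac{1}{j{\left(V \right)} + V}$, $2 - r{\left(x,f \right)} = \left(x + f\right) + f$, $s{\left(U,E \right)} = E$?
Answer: $- \frac{3}{2} \approx -1.5$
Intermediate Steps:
$r{\left(x,f \right)} = 2 - x - 2 f$ ($r{\left(x,f \right)} = 2 - \left(\left(x + f\right) + f\right) = 2 - \left(\left(f + x\right) + f\right) = 2 - \left(x + 2 f\right) = 2 - x - 2 f$)
$L{\left(V,y \right)} = \frac{1}{-4 + V}$
$X{\left(S \right)} = 2 S$
$\frac{1}{X{\left(L{\left(r{\left(s{\left(-2,1 \right)},0 \right)},-8 \right)} \right)}} = \frac{1}{2 \frac{1}{-4 - -1}} = \frac{1}{2 \frac{1}{-4 + \left(2 - 1 + 0\right)}} = \frac{1}{2 \frac{1}{-4 + 1}} = \frac{1}{2 \frac{1}{-3}} = \frac{1}{2 \left(- \frac{1}{3}\right)} = \frac{1}{- \frac{2}{3}} = - \frac{3}{2}$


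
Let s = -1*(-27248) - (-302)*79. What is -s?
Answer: -51106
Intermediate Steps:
s = 51106 (s = 27248 - 1*(-23858) = 27248 + 23858 = 51106)
-s = -1*51106 = -51106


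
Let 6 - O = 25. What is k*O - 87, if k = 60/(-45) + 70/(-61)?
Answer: -7295/183 ≈ -39.863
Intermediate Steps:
O = -19 (O = 6 - 1*25 = 6 - 25 = -19)
k = -454/183 (k = 60*(-1/45) + 70*(-1/61) = -4/3 - 70/61 = -454/183 ≈ -2.4809)
k*O - 87 = -454/183*(-19) - 87 = 8626/183 - 87 = -7295/183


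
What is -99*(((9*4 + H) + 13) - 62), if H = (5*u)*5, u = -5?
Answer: 13662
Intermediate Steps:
H = -125 (H = (5*(-5))*5 = -25*5 = -125)
-99*(((9*4 + H) + 13) - 62) = -99*(((9*4 - 125) + 13) - 62) = -99*(((36 - 125) + 13) - 62) = -99*((-89 + 13) - 62) = -99*(-76 - 62) = -99*(-138) = 13662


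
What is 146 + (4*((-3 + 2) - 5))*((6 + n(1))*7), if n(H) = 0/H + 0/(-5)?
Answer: -862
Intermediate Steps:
n(H) = 0 (n(H) = 0 + 0*(-1/5) = 0 + 0 = 0)
146 + (4*((-3 + 2) - 5))*((6 + n(1))*7) = 146 + (4*((-3 + 2) - 5))*((6 + 0)*7) = 146 + (4*(-1 - 5))*(6*7) = 146 + (4*(-6))*42 = 146 - 24*42 = 146 - 1008 = -862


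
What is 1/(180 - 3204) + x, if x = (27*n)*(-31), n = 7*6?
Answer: -106305697/3024 ≈ -35154.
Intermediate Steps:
n = 42
x = -35154 (x = (27*42)*(-31) = 1134*(-31) = -35154)
1/(180 - 3204) + x = 1/(180 - 3204) - 35154 = 1/(-3024) - 35154 = -1/3024 - 35154 = -106305697/3024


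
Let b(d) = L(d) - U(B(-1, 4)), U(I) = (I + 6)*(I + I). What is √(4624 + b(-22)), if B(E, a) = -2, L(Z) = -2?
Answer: √4638 ≈ 68.103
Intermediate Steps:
U(I) = 2*I*(6 + I) (U(I) = (6 + I)*(2*I) = 2*I*(6 + I))
b(d) = 14 (b(d) = -2 - 2*(-2)*(6 - 2) = -2 - 2*(-2)*4 = -2 - 1*(-16) = -2 + 16 = 14)
√(4624 + b(-22)) = √(4624 + 14) = √4638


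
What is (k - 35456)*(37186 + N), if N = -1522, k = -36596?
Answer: -2569662528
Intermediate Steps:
(k - 35456)*(37186 + N) = (-36596 - 35456)*(37186 - 1522) = -72052*35664 = -2569662528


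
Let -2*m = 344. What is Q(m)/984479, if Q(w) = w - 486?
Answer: -658/984479 ≈ -0.00066837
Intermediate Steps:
m = -172 (m = -½*344 = -172)
Q(w) = -486 + w
Q(m)/984479 = (-486 - 172)/984479 = -658*1/984479 = -658/984479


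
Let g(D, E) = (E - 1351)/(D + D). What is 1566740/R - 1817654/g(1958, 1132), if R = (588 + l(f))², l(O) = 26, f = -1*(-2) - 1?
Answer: 670858159127951/20640531 ≈ 3.2502e+7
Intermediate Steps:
f = 1 (f = 2 - 1 = 1)
g(D, E) = (-1351 + E)/(2*D) (g(D, E) = (-1351 + E)/((2*D)) = (-1351 + E)*(1/(2*D)) = (-1351 + E)/(2*D))
R = 376996 (R = (588 + 26)² = 614² = 376996)
1566740/R - 1817654/g(1958, 1132) = 1566740/376996 - 1817654*3916/(-1351 + 1132) = 1566740*(1/376996) - 1817654/((½)*(1/1958)*(-219)) = 391685/94249 - 1817654/(-219/3916) = 391685/94249 - 1817654*(-3916/219) = 391685/94249 + 7117933064/219 = 670858159127951/20640531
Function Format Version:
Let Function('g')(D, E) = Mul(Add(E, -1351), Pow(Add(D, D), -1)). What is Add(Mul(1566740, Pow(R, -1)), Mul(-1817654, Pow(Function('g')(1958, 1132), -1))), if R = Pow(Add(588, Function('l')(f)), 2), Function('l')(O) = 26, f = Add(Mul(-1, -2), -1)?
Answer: Rational(670858159127951, 20640531) ≈ 3.2502e+7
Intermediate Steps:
f = 1 (f = Add(2, -1) = 1)
Function('g')(D, E) = Mul(Rational(1, 2), Pow(D, -1), Add(-1351, E)) (Function('g')(D, E) = Mul(Add(-1351, E), Pow(Mul(2, D), -1)) = Mul(Add(-1351, E), Mul(Rational(1, 2), Pow(D, -1))) = Mul(Rational(1, 2), Pow(D, -1), Add(-1351, E)))
R = 376996 (R = Pow(Add(588, 26), 2) = Pow(614, 2) = 376996)
Add(Mul(1566740, Pow(R, -1)), Mul(-1817654, Pow(Function('g')(1958, 1132), -1))) = Add(Mul(1566740, Pow(376996, -1)), Mul(-1817654, Pow(Mul(Rational(1, 2), Pow(1958, -1), Add(-1351, 1132)), -1))) = Add(Mul(1566740, Rational(1, 376996)), Mul(-1817654, Pow(Mul(Rational(1, 2), Rational(1, 1958), -219), -1))) = Add(Rational(391685, 94249), Mul(-1817654, Pow(Rational(-219, 3916), -1))) = Add(Rational(391685, 94249), Mul(-1817654, Rational(-3916, 219))) = Add(Rational(391685, 94249), Rational(7117933064, 219)) = Rational(670858159127951, 20640531)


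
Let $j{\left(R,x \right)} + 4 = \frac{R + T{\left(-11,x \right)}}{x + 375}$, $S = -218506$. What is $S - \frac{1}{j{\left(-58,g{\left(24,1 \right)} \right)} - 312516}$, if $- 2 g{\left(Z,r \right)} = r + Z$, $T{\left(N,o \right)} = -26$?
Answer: $- \frac{49508470670283}{226577168} \approx -2.1851 \cdot 10^{5}$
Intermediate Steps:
$g{\left(Z,r \right)} = - \frac{Z}{2} - \frac{r}{2}$ ($g{\left(Z,r \right)} = - \frac{r + Z}{2} = - \frac{Z + r}{2} = - \frac{Z}{2} - \frac{r}{2}$)
$j{\left(R,x \right)} = -4 + \frac{-26 + R}{375 + x}$ ($j{\left(R,x \right)} = -4 + \frac{R - 26}{x + 375} = -4 + \frac{-26 + R}{375 + x}$)
$S - \frac{1}{j{\left(-58,g{\left(24,1 \right)} \right)} - 312516} = -218506 - \frac{1}{\frac{-1526 - 58 - 4 \left(\left(- \frac{1}{2}\right) 24 - \frac{1}{2}\right)}{375 - \frac{25}{2}} - 312516} = -218506 - \frac{1}{\frac{-1526 - 58 - 4 \left(-12 - \frac{1}{2}\right)}{375 - \frac{25}{2}} - 312516} = -218506 - \frac{1}{\frac{-1526 - 58 - -50}{375 - \frac{25}{2}} - 312516} = -218506 - \frac{1}{\frac{-1526 - 58 + 50}{\frac{725}{2}} - 312516} = -218506 - \frac{1}{\frac{2}{725} \left(-1534\right) - 312516} = -218506 - \frac{1}{- \frac{3068}{725} - 312516} = -218506 - \frac{1}{- \frac{226577168}{725}} = -218506 - - \frac{725}{226577168} = -218506 + \frac{725}{226577168} = - \frac{49508470670283}{226577168}$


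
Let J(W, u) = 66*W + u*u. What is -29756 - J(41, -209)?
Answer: -76143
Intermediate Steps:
J(W, u) = u² + 66*W (J(W, u) = 66*W + u² = u² + 66*W)
-29756 - J(41, -209) = -29756 - ((-209)² + 66*41) = -29756 - (43681 + 2706) = -29756 - 1*46387 = -29756 - 46387 = -76143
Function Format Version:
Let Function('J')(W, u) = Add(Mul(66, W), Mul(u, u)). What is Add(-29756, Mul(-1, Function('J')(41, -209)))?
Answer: -76143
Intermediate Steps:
Function('J')(W, u) = Add(Pow(u, 2), Mul(66, W)) (Function('J')(W, u) = Add(Mul(66, W), Pow(u, 2)) = Add(Pow(u, 2), Mul(66, W)))
Add(-29756, Mul(-1, Function('J')(41, -209))) = Add(-29756, Mul(-1, Add(Pow(-209, 2), Mul(66, 41)))) = Add(-29756, Mul(-1, Add(43681, 2706))) = Add(-29756, Mul(-1, 46387)) = Add(-29756, -46387) = -76143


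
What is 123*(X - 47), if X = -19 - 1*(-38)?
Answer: -3444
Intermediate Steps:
X = 19 (X = -19 + 38 = 19)
123*(X - 47) = 123*(19 - 47) = 123*(-28) = -3444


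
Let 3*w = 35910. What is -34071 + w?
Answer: -22101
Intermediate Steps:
w = 11970 (w = (⅓)*35910 = 11970)
-34071 + w = -34071 + 11970 = -22101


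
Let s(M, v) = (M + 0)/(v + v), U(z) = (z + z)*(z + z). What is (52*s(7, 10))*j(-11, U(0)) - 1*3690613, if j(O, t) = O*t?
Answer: -3690613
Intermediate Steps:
U(z) = 4*z**2 (U(z) = (2*z)*(2*z) = 4*z**2)
s(M, v) = M/(2*v) (s(M, v) = M/((2*v)) = M*(1/(2*v)) = M/(2*v))
(52*s(7, 10))*j(-11, U(0)) - 1*3690613 = (52*((1/2)*7/10))*(-44*0**2) - 1*3690613 = (52*((1/2)*7*(1/10)))*(-44*0) - 3690613 = (52*(7/20))*(-11*0) - 3690613 = (91/5)*0 - 3690613 = 0 - 3690613 = -3690613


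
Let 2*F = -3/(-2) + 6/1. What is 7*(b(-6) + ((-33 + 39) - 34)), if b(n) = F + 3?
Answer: -595/4 ≈ -148.75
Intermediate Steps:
F = 15/4 (F = (-3/(-2) + 6/1)/2 = (-3*(-1/2) + 6*1)/2 = (3/2 + 6)/2 = (1/2)*(15/2) = 15/4 ≈ 3.7500)
b(n) = 27/4 (b(n) = 15/4 + 3 = 27/4)
7*(b(-6) + ((-33 + 39) - 34)) = 7*(27/4 + ((-33 + 39) - 34)) = 7*(27/4 + (6 - 34)) = 7*(27/4 - 28) = 7*(-85/4) = -595/4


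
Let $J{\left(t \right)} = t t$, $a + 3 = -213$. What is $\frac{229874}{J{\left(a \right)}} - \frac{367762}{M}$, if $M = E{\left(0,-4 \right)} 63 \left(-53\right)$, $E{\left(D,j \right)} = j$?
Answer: $- \frac{195668149}{8654688} \approx -22.608$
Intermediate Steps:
$a = -216$ ($a = -3 - 213 = -216$)
$J{\left(t \right)} = t^{2}$
$M = 13356$ ($M = \left(-4\right) 63 \left(-53\right) = \left(-252\right) \left(-53\right) = 13356$)
$\frac{229874}{J{\left(a \right)}} - \frac{367762}{M} = \frac{229874}{\left(-216\right)^{2}} - \frac{367762}{13356} = \frac{229874}{46656} - \frac{183881}{6678} = 229874 \cdot \frac{1}{46656} - \frac{183881}{6678} = \frac{114937}{23328} - \frac{183881}{6678} = - \frac{195668149}{8654688}$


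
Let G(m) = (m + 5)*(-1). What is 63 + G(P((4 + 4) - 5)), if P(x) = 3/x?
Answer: 57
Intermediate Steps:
G(m) = -5 - m (G(m) = (5 + m)*(-1) = -5 - m)
63 + G(P((4 + 4) - 5)) = 63 + (-5 - 3/((4 + 4) - 5)) = 63 + (-5 - 3/(8 - 5)) = 63 + (-5 - 3/3) = 63 + (-5 - 1*1) = 63 + (-5 - 1) = 63 - 6 = 57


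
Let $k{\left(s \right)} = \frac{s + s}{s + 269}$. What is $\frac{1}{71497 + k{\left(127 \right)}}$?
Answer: $\frac{198}{14156533} \approx 1.3986 \cdot 10^{-5}$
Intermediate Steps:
$k{\left(s \right)} = \frac{2 s}{269 + s}$
$\frac{1}{71497 + k{\left(127 \right)}} = \frac{1}{71497 + 2 \cdot 127 \frac{1}{269 + 127}} = \frac{1}{71497 + 2 \cdot 127 \cdot \frac{1}{396}} = \frac{1}{71497 + \frac{127}{198}} = \frac{1}{\frac{14156533}{198}} = \frac{198}{14156533}$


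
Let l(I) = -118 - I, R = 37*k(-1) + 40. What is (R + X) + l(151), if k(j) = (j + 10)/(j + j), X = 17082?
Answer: 33373/2 ≈ 16687.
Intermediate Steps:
k(j) = (10 + j)/(2*j) (k(j) = (10 + j)/((2*j)) = (10 + j)*(1/(2*j)) = (10 + j)/(2*j))
R = -253/2 (R = 37*((½)*(10 - 1)/(-1)) + 40 = 37*((½)*(-1)*9) + 40 = 37*(-9/2) + 40 = -333/2 + 40 = -253/2 ≈ -126.50)
(R + X) + l(151) = (-253/2 + 17082) + (-118 - 1*151) = 33911/2 + (-118 - 151) = 33911/2 - 269 = 33373/2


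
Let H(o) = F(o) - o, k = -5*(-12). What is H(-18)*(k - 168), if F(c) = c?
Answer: 0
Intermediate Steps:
k = 60
H(o) = 0 (H(o) = o - o = 0)
H(-18)*(k - 168) = 0*(60 - 168) = 0*(-108) = 0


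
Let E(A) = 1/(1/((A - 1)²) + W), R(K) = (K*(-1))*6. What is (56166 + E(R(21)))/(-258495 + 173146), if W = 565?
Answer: -511834371205/777775707214 ≈ -0.65807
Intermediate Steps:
R(K) = -6*K (R(K) = -K*6 = -6*K)
E(A) = 1/(565 + (-1 + A)⁻²) (E(A) = 1/(1/((A - 1)²) + 565) = 1/(1/((-1 + A)²) + 565) = 1/((-1 + A)⁻² + 565) = 1/(565 + (-1 + A)⁻²))
(56166 + E(R(21)))/(-258495 + 173146) = (56166 + (-1 - 6*21)²/(1 + 565*(-1 - 6*21)²))/(-258495 + 173146) = (56166 + (-1 - 126)²/(1 + 565*(-1 - 126)²))/(-85349) = (56166 + (-127)²/(1 + 565*(-127)²))*(-1/85349) = (56166 + 16129/(1 + 565*16129))*(-1/85349) = (56166 + 16129/(1 + 9112885))*(-1/85349) = (56166 + 16129/9112886)*(-1/85349) = (511834371205/9112886)*(-1/85349) = -511834371205/777775707214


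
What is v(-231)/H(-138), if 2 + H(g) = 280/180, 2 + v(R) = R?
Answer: 2097/4 ≈ 524.25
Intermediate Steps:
v(R) = -2 + R
H(g) = -4/9 (H(g) = -2 + 280/180 = -2 + 280*(1/180) = -2 + 14/9 = -4/9)
v(-231)/H(-138) = (-2 - 231)/(-4/9) = -233*(-9/4) = 2097/4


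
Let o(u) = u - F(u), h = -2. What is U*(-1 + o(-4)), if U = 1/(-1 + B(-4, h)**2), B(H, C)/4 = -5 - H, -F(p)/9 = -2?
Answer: -23/15 ≈ -1.5333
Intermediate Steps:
F(p) = 18 (F(p) = -9*(-2) = 18)
B(H, C) = -20 - 4*H (B(H, C) = 4*(-5 - H) = -20 - 4*H)
o(u) = -18 + u (o(u) = u - 1*18 = u - 18 = -18 + u)
U = 1/15 (U = 1/(-1 + (-20 - 4*(-4))**2) = 1/(-1 + (-20 + 16)**2) = 1/(-1 + (-4)**2) = 1/(-1 + 16) = 1/15 ≈ 0.066667)
U*(-1 + o(-4)) = (-1 + (-18 - 4))/15 = (-1 - 22)/15 = (1/15)*(-23) = -23/15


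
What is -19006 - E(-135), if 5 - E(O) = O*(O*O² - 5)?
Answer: 332132289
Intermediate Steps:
E(O) = 5 - O*(-5 + O³) (E(O) = 5 - O*(O*O² - 5) = 5 - O*(O³ - 5) = 5 - O*(-5 + O³))
-19006 - E(-135) = -19006 - (5 - 1*(-135)⁴ + 5*(-135)) = -19006 - (5 - 1*332150625 - 675) = -19006 - (5 - 332150625 - 675) = -19006 - 1*(-332151295) = -19006 + 332151295 = 332132289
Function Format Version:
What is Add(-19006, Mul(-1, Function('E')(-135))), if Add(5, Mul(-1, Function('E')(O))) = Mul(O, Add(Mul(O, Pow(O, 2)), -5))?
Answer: 332132289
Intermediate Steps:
Function('E')(O) = Add(5, Mul(-1, O, Add(-5, Pow(O, 3)))) (Function('E')(O) = Add(5, Mul(-1, Mul(O, Add(Mul(O, Pow(O, 2)), -5)))) = Add(5, Mul(-1, Mul(O, Add(Pow(O, 3), -5)))) = Add(5, Mul(-1, Mul(O, Add(-5, Pow(O, 3))))) = Add(5, Mul(-1, O, Add(-5, Pow(O, 3)))))
Add(-19006, Mul(-1, Function('E')(-135))) = Add(-19006, Mul(-1, Add(5, Mul(-1, Pow(-135, 4)), Mul(5, -135)))) = Add(-19006, Mul(-1, Add(5, Mul(-1, 332150625), -675))) = Add(-19006, Mul(-1, Add(5, -332150625, -675))) = Add(-19006, Mul(-1, -332151295)) = Add(-19006, 332151295) = 332132289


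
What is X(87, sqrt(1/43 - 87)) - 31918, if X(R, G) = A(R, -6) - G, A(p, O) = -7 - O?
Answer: -31919 - 2*I*sqrt(40205)/43 ≈ -31919.0 - 9.3261*I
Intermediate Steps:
X(R, G) = -1 - G (X(R, G) = (-7 - 1*(-6)) - G = (-7 + 6) - G = -1 - G)
X(87, sqrt(1/43 - 87)) - 31918 = (-1 - sqrt(1/43 - 87)) - 31918 = (-1 - sqrt(-3740/43)) - 31918 = (-1 - 2*I*sqrt(40205)/43) - 31918 = -31919 - 2*I*sqrt(40205)/43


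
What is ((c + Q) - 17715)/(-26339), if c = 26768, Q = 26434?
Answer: -35487/26339 ≈ -1.3473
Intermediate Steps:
((c + Q) - 17715)/(-26339) = ((26768 + 26434) - 17715)/(-26339) = (53202 - 17715)*(-1/26339) = 35487*(-1/26339) = -35487/26339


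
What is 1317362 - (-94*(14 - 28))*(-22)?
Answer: 1346314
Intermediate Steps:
1317362 - (-94*(14 - 28))*(-22) = 1317362 - (-94*(-14))*(-22) = 1317362 - 1316*(-22) = 1317362 - 1*(-28952) = 1317362 + 28952 = 1346314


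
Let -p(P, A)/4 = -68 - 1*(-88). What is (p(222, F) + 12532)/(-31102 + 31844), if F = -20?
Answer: 6226/371 ≈ 16.782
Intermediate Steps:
p(P, A) = -80 (p(P, A) = -4*(-68 - 1*(-88)) = -4*(-68 + 88) = -4*20 = -80)
(p(222, F) + 12532)/(-31102 + 31844) = (-80 + 12532)/(-31102 + 31844) = 12452/742 = 12452*(1/742) = 6226/371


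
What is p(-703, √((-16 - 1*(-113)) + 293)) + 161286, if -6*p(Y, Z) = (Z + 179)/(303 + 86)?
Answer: 376441345/2334 - √390/2334 ≈ 1.6129e+5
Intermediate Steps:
p(Y, Z) = -179/2334 - Z/2334 (p(Y, Z) = -(Z + 179)/(6*(303 + 86)) = -(179 + Z)/(6*389) = -(179/389 + Z/389)/6 = -179/2334 - Z/2334)
p(-703, √((-16 - 1*(-113)) + 293)) + 161286 = (-179/2334 - √((-16 - 1*(-113)) + 293)/2334) + 161286 = (-179/2334 - √((-16 + 113) + 293)/2334) + 161286 = (-179/2334 - √(97 + 293)/2334) + 161286 = (-179/2334 - √390/2334) + 161286 = 376441345/2334 - √390/2334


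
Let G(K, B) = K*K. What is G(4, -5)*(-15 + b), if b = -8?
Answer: -368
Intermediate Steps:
G(K, B) = K²
G(4, -5)*(-15 + b) = 4²*(-15 - 8) = 16*(-23) = -368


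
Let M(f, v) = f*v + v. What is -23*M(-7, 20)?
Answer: 2760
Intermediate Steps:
M(f, v) = v + f*v
-23*M(-7, 20) = -460*(1 - 7) = -460*(-6) = -23*(-120) = 2760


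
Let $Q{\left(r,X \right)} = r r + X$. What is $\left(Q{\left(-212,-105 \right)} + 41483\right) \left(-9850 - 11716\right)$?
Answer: $-1861620252$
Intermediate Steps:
$Q{\left(r,X \right)} = X + r^{2}$ ($Q{\left(r,X \right)} = r^{2} + X = X + r^{2}$)
$\left(Q{\left(-212,-105 \right)} + 41483\right) \left(-9850 - 11716\right) = \left(\left(-105 + \left(-212\right)^{2}\right) + 41483\right) \left(-9850 - 11716\right) = \left(\left(-105 + 44944\right) + 41483\right) \left(-21566\right) = \left(44839 + 41483\right) \left(-21566\right) = 86322 \left(-21566\right) = -1861620252$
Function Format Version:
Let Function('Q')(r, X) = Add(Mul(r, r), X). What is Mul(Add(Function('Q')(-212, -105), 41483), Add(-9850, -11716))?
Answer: -1861620252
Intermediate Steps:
Function('Q')(r, X) = Add(X, Pow(r, 2)) (Function('Q')(r, X) = Add(Pow(r, 2), X) = Add(X, Pow(r, 2)))
Mul(Add(Function('Q')(-212, -105), 41483), Add(-9850, -11716)) = Mul(Add(Add(-105, Pow(-212, 2)), 41483), Add(-9850, -11716)) = Mul(Add(Add(-105, 44944), 41483), -21566) = Mul(Add(44839, 41483), -21566) = Mul(86322, -21566) = -1861620252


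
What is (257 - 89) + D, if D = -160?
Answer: 8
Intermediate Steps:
(257 - 89) + D = (257 - 89) - 160 = 168 - 160 = 8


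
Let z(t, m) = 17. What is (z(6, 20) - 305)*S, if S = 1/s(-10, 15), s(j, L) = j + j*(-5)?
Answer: -36/5 ≈ -7.2000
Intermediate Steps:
s(j, L) = -4*j (s(j, L) = j - 5*j = -4*j)
S = 1/40 (S = 1/(-4*(-10)) = 1/40 ≈ 0.025000)
(z(6, 20) - 305)*S = (17 - 305)*(1/40) = -288*1/40 = -36/5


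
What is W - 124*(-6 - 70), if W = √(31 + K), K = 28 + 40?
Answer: 9424 + 3*√11 ≈ 9434.0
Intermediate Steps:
K = 68
W = 3*√11 (W = √(31 + 68) = √99 = 3*√11 ≈ 9.9499)
W - 124*(-6 - 70) = 3*√11 - 124*(-6 - 70) = 3*√11 - 124*(-76) = 3*√11 + 9424 = 9424 + 3*√11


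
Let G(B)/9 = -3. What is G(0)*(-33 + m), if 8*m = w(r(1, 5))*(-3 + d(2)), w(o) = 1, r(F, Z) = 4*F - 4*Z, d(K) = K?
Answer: 7155/8 ≈ 894.38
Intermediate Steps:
r(F, Z) = -4*Z + 4*F
G(B) = -27 (G(B) = 9*(-3) = -27)
m = -⅛ (m = (1*(-3 + 2))/8 = (1*(-1))/8 = (⅛)*(-1) = -⅛ ≈ -0.12500)
G(0)*(-33 + m) = -27*(-33 - ⅛) = -27*(-265/8) = 7155/8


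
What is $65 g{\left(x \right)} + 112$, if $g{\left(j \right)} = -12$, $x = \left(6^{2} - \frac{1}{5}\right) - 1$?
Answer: $-668$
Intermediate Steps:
$x = \frac{174}{5}$ ($x = \left(36 - \frac{1}{5}\right) - 1 = \frac{179}{5} - 1 = \frac{174}{5} \approx 34.8$)
$65 g{\left(x \right)} + 112 = 65 \left(-12\right) + 112 = -780 + 112 = -668$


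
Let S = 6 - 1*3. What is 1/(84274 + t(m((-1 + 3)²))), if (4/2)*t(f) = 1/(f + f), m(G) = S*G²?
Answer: 192/16180609 ≈ 1.1866e-5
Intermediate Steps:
S = 3 (S = 6 - 3 = 3)
m(G) = 3*G²
t(f) = 1/(4*f) (t(f) = 1/(2*(f + f)) = 1/(2*((2*f))) = (1/(2*f))/2 = 1/(4*f))
1/(84274 + t(m((-1 + 3)²))) = 1/(84274 + 1/(4*((3*((-1 + 3)²)²)))) = 1/(84274 + 1/(4*((3*(2²)²)))) = 1/(84274 + 1/(4*((3*4²)))) = 1/(84274 + 1/(4*((3*16)))) = 1/(84274 + (¼)/48) = 1/(84274 + (¼)*(1/48)) = 1/(84274 + 1/192) = 1/(16180609/192) = 192/16180609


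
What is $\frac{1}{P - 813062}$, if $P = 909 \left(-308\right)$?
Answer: $- \frac{1}{1093034} \approx -9.1488 \cdot 10^{-7}$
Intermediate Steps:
$P = -279972$
$\frac{1}{P - 813062} = \frac{1}{-279972 - 813062} = \frac{1}{-1093034} = - \frac{1}{1093034}$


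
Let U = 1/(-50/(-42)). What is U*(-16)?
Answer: -336/25 ≈ -13.440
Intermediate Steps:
U = 21/25 (U = 1/(-50*(-1/42)) = 1/(25/21) = 21/25 ≈ 0.84000)
U*(-16) = (21/25)*(-16) = -336/25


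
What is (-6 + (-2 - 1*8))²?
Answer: 256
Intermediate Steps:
(-6 + (-2 - 1*8))² = (-6 + (-2 - 8))² = (-6 - 10)² = (-16)² = 256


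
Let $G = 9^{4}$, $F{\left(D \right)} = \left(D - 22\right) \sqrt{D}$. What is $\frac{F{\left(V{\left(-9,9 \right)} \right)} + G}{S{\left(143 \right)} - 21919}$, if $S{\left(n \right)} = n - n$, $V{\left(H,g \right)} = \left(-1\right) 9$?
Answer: $- \frac{6561}{21919} + \frac{93 i}{21919} \approx -0.29933 + 0.0042429 i$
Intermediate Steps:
$V{\left(H,g \right)} = -9$
$F{\left(D \right)} = \sqrt{D} \left(-22 + D\right)$ ($F{\left(D \right)} = \left(-22 + D\right) \sqrt{D} = \sqrt{D} \left(-22 + D\right)$)
$S{\left(n \right)} = 0$
$G = 6561$
$\frac{F{\left(V{\left(-9,9 \right)} \right)} + G}{S{\left(143 \right)} - 21919} = \frac{\sqrt{-9} \left(-22 - 9\right) + 6561}{0 - 21919} = \frac{3 i \left(-31\right) + 6561}{-21919} = \left(- 93 i + 6561\right) \left(- \frac{1}{21919}\right) = \left(6561 - 93 i\right) \left(- \frac{1}{21919}\right) = - \frac{6561}{21919} + \frac{93 i}{21919}$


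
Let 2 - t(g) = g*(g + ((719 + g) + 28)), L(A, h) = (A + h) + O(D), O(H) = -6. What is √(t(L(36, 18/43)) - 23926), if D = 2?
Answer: 4*I*√5604467/43 ≈ 220.22*I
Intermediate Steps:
L(A, h) = -6 + A + h (L(A, h) = (A + h) - 6 = -6 + A + h)
t(g) = 2 - g*(747 + 2*g) (t(g) = 2 - g*(g + ((719 + g) + 28)) = 2 - g*(g + (747 + g)) = 2 - g*(747 + 2*g))
√(t(L(36, 18/43)) - 23926) = √((2 - 747*(-6 + 36 + 18/43) - 2*(-6 + 36 + 18/43)²) - 23926) = √((2 - 747*1308/43 - 2*(1308/43)²) - 23926) = √((2 - 977076/43 - 2*1710864/1849) - 23926) = √((2 - 977076/43 - 3421728/1849) - 23926) = √(-45432298/1849 - 23926) = √(-89671472/1849) = 4*I*√5604467/43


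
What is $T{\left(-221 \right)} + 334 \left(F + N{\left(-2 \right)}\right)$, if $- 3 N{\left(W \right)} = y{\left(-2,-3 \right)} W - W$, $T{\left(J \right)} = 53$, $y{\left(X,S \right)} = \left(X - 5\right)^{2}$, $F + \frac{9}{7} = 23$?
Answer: $\frac{125955}{7} \approx 17994.0$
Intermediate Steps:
$F = \frac{152}{7}$ ($F = - \frac{9}{7} + 23 = \frac{152}{7} \approx 21.714$)
$y{\left(X,S \right)} = \left(-5 + X\right)^{2}$
$N{\left(W \right)} = - 16 W$ ($N{\left(W \right)} = - \frac{\left(-5 - 2\right)^{2} W - W}{3} = - \frac{\left(-7\right)^{2} W - W}{3} = - \frac{49 W - W}{3} = - \frac{48 W}{3} = - 16 W$)
$T{\left(-221 \right)} + 334 \left(F + N{\left(-2 \right)}\right) = 53 + 334 \left(\frac{152}{7} - -32\right) = 53 + 334 \left(\frac{152}{7} + 32\right) = 53 + 334 \cdot \frac{376}{7} = 53 + \frac{125584}{7} = \frac{125955}{7}$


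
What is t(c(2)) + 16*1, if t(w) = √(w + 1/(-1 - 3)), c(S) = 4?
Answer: 16 + √15/2 ≈ 17.936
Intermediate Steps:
t(w) = √(-¼ + w) (t(w) = √(w + 1/(-4)) = √(w - ¼) = √(-¼ + w))
t(c(2)) + 16*1 = √(-1 + 4*4)/2 + 16*1 = √(-1 + 16)/2 + 16 = √15/2 + 16 = 16 + √15/2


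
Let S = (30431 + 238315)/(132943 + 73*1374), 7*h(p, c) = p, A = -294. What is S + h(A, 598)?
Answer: -9527544/233245 ≈ -40.848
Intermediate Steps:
h(p, c) = p/7
S = 268746/233245 (S = 268746/(132943 + 100302) = 268746/233245 ≈ 1.1522)
S + h(A, 598) = 268746/233245 + (⅐)*(-294) = 268746/233245 - 42 = -9527544/233245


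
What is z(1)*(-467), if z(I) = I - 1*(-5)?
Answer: -2802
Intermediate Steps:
z(I) = 5 + I (z(I) = I + 5 = 5 + I)
z(1)*(-467) = (5 + 1)*(-467) = 6*(-467) = -2802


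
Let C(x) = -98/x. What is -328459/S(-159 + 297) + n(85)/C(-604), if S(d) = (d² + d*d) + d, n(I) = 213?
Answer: 2442831185/1873074 ≈ 1304.2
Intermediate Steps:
S(d) = d + 2*d² (S(d) = (d² + d²) + d = 2*d² + d = d + 2*d²)
-328459/S(-159 + 297) + n(85)/C(-604) = -328459*1/((1 + 2*(-159 + 297))*(-159 + 297)) + 213/((-98/(-604))) = -328459*1/(138*(1 + 2*138)) + 213/((-98*(-1/604))) = -328459*1/(138*(1 + 276)) + 213/(49/302) = -328459/(138*277) + 213*(302/49) = -328459/38226 + 64326/49 = 2442831185/1873074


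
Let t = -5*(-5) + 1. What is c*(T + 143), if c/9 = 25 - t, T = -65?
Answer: -702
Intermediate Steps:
t = 26 (t = 25 + 1 = 26)
c = -9 (c = 9*(25 - 1*26) = 9*(25 - 26) = 9*(-1) = -9)
c*(T + 143) = -9*(-65 + 143) = -9*78 = -702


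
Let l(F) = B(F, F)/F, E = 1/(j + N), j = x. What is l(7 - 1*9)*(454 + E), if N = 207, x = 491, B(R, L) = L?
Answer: 316893/698 ≈ 454.00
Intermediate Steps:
j = 491
E = 1/698 (E = 1/(491 + 207) = 1/698 ≈ 0.0014327)
l(F) = 1 (l(F) = F/F = 1)
l(7 - 1*9)*(454 + E) = 1*(454 + 1/698) = 1*(316893/698) = 316893/698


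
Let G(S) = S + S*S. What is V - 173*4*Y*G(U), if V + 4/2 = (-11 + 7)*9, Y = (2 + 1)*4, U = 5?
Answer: -249158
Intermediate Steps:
G(S) = S + S²
Y = 12 (Y = 3*4 = 12)
V = -38 (V = -2 + (-11 + 7)*9 = -2 - 4*9 = -2 - 36 = -38)
V - 173*4*Y*G(U) = -38 - 173*4*12*5*(1 + 5) = -38 - 8304*5*6 = -38 - 8304*30 = -38 - 173*1440 = -38 - 249120 = -249158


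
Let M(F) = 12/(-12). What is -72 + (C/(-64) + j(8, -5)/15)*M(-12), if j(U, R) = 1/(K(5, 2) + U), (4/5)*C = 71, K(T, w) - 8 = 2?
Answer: -2440523/34560 ≈ -70.617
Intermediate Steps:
K(T, w) = 10 (K(T, w) = 8 + 2 = 10)
C = 355/4 (C = (5/4)*71 = 355/4 ≈ 88.750)
j(U, R) = 1/(10 + U)
M(F) = -1 (M(F) = 12*(-1/12) = -1)
-72 + (C/(-64) + j(8, -5)/15)*M(-12) = -72 + ((355/4)/(-64) + 1/((10 + 8)*15))*(-1) = -72 + ((355/4)*(-1/64) + (1/15)/18)*(-1) = -72 + (-355/256 + (1/18)*(1/15))*(-1) = -72 + (-355/256 + 1/270)*(-1) = -72 - 47797/34560*(-1) = -72 + 47797/34560 = -2440523/34560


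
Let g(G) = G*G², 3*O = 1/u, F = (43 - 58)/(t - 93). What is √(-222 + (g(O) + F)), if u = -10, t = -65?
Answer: I*√1121776882230/71100 ≈ 14.896*I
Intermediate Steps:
F = 15/158 (F = (43 - 58)/(-65 - 93) = -15/(-158) = -15*(-1/158) = 15/158 ≈ 0.094937)
O = -1/30 (O = (⅓)/(-10) = (⅓)*(-⅒) = -1/30 ≈ -0.033333)
g(G) = G³
√(-222 + (g(O) + F)) = √(-222 + ((-1/30)³ + 15/158)) = √(-222 + (-1/27000 + 15/158)) = √(-222 + 202421/2133000) = √(-473323579/2133000) = I*√1121776882230/71100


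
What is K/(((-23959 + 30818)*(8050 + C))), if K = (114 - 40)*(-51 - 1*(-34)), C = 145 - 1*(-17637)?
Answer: -629/88590844 ≈ -7.1001e-6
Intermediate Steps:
C = 17782 (C = 145 + 17637 = 17782)
K = -1258 (K = 74*(-51 + 34) = 74*(-17) = -1258)
K/(((-23959 + 30818)*(8050 + C))) = -1258*1/((-23959 + 30818)*(8050 + 17782)) = -1258/(6859*25832) = -1258/177181688 = -1258*1/177181688 = -629/88590844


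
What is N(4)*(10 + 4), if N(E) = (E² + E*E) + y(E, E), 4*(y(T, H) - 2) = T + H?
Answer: 504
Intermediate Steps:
y(T, H) = 2 + H/4 + T/4 (y(T, H) = 2 + (T + H)/4 = 2 + (H + T)/4 = 2 + (H/4 + T/4) = 2 + H/4 + T/4)
N(E) = 2 + E/2 + 2*E² (N(E) = (E² + E*E) + (2 + E/4 + E/4) = (E² + E²) + (2 + E/2) = 2*E² + (2 + E/2) = 2 + E/2 + 2*E²)
N(4)*(10 + 4) = (2 + (½)*4 + 2*4²)*(10 + 4) = (2 + 2 + 2*16)*14 = (2 + 2 + 32)*14 = 36*14 = 504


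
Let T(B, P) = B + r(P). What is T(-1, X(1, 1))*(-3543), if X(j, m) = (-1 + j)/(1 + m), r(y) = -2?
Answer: 10629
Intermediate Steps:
X(j, m) = (-1 + j)/(1 + m)
T(B, P) = -2 + B (T(B, P) = B - 2 = -2 + B)
T(-1, X(1, 1))*(-3543) = (-2 - 1)*(-3543) = -3*(-3543) = 10629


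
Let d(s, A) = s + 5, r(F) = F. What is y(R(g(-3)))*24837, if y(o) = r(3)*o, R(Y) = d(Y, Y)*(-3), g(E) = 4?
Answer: -2011797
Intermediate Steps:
d(s, A) = 5 + s
R(Y) = -15 - 3*Y (R(Y) = (5 + Y)*(-3) = -15 - 3*Y)
y(o) = 3*o
y(R(g(-3)))*24837 = (3*(-15 - 3*4))*24837 = (3*(-15 - 12))*24837 = (3*(-27))*24837 = -81*24837 = -2011797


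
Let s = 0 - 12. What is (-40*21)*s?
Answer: 10080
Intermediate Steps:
s = -12
(-40*21)*s = -40*21*(-12) = -840*(-12) = 10080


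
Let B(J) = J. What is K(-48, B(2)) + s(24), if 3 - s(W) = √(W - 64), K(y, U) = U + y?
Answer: -43 - 2*I*√10 ≈ -43.0 - 6.3246*I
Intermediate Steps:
s(W) = 3 - √(-64 + W) (s(W) = 3 - √(W - 64) = 3 - √(-64 + W))
K(-48, B(2)) + s(24) = (2 - 48) + (3 - √(-64 + 24)) = -46 + (3 - √(-40)) = -46 + (3 - 2*I*√10) = -43 - 2*I*√10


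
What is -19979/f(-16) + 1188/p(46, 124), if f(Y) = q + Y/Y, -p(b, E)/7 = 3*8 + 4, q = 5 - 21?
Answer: 974516/735 ≈ 1325.9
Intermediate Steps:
q = -16
p(b, E) = -196 (p(b, E) = -7*(3*8 + 4) = -7*(24 + 4) = -7*28 = -196)
f(Y) = -15 (f(Y) = -16 + Y/Y = -16 + 1 = -15)
-19979/f(-16) + 1188/p(46, 124) = -19979/(-15) + 1188/(-196) = -19979*(-1/15) + 1188*(-1/196) = 19979/15 - 297/49 = 974516/735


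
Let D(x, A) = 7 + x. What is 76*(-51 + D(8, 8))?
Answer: -2736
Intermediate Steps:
76*(-51 + D(8, 8)) = 76*(-51 + (7 + 8)) = 76*(-51 + 15) = 76*(-36) = -2736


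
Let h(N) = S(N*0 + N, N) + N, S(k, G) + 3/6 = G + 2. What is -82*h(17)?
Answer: -2911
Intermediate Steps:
S(k, G) = 3/2 + G (S(k, G) = -½ + (G + 2) = -½ + (2 + G) = 3/2 + G)
h(N) = 3/2 + 2*N (h(N) = (3/2 + N) + N = 3/2 + 2*N)
-82*h(17) = -82*(3/2 + 2*17) = -82*(3/2 + 34) = -82*71/2 = -2911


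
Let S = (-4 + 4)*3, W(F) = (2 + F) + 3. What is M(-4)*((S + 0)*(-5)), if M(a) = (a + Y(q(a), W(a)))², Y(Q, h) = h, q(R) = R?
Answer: 0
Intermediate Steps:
W(F) = 5 + F
S = 0 (S = 0*3 = 0)
M(a) = (5 + 2*a)² (M(a) = (a + (5 + a))² = (5 + 2*a)²)
M(-4)*((S + 0)*(-5)) = (5 + 2*(-4))²*((0 + 0)*(-5)) = (5 - 8)²*(0*(-5)) = (-3)²*0 = 9*0 = 0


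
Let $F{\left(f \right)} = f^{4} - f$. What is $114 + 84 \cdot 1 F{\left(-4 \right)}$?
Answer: $21954$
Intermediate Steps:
$114 + 84 \cdot 1 F{\left(-4 \right)} = 114 + 84 \cdot 1 \left(\left(-4\right)^{4} - -4\right) = 114 + 84 \cdot 1 \left(256 + 4\right) = 114 + 84 \cdot 1 \cdot 260 = 114 + 84 \cdot 260 = 114 + 21840 = 21954$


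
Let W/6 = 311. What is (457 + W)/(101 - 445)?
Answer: -2323/344 ≈ -6.7529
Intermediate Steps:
W = 1866 (W = 6*311 = 1866)
(457 + W)/(101 - 445) = (457 + 1866)/(101 - 445) = 2323/(-344) = 2323*(-1/344) = -2323/344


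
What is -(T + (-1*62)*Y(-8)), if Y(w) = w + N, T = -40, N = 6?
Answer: -84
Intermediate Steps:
Y(w) = 6 + w (Y(w) = w + 6 = 6 + w)
-(T + (-1*62)*Y(-8)) = -(-40 + (-1*62)*(6 - 8)) = -(-40 - 62*(-2)) = -(-40 + 124) = -1*84 = -84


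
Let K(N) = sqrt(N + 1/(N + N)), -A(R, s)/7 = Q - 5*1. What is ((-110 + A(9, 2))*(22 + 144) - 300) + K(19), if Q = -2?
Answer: -10426 + sqrt(27474)/38 ≈ -10422.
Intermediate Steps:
A(R, s) = 49 (A(R, s) = -7*(-2 - 5*1) = -7*(-2 - 5) = -7*(-7) = 49)
K(N) = sqrt(N + 1/(2*N))
((-110 + A(9, 2))*(22 + 144) - 300) + K(19) = ((-110 + 49)*(22 + 144) - 300) + sqrt(2/19 + 4*19)/2 = (-61*166 - 300) + sqrt(2*(1/19) + 76)/2 = (-10126 - 300) + sqrt(2/19 + 76)/2 = -10426 + sqrt(1446/19)/2 = -10426 + (sqrt(27474)/19)/2 = -10426 + sqrt(27474)/38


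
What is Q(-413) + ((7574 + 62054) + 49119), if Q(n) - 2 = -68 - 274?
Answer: 118407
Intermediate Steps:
Q(n) = -340 (Q(n) = 2 + (-68 - 274) = 2 - 342 = -340)
Q(-413) + ((7574 + 62054) + 49119) = -340 + ((7574 + 62054) + 49119) = -340 + (69628 + 49119) = -340 + 118747 = 118407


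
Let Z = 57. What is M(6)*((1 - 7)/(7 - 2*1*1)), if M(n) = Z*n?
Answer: -2052/5 ≈ -410.40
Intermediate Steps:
M(n) = 57*n
M(6)*((1 - 7)/(7 - 2*1*1)) = (57*6)*((1 - 7)/(7 - 2*1*1)) = 342*(-6/(7 - 2*1)) = 342*(-6/(7 - 2)) = 342*(-6/5) = -2052/5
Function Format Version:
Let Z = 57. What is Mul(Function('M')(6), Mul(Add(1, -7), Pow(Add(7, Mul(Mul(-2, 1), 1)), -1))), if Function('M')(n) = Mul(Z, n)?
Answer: Rational(-2052, 5) ≈ -410.40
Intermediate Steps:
Function('M')(n) = Mul(57, n)
Mul(Function('M')(6), Mul(Add(1, -7), Pow(Add(7, Mul(Mul(-2, 1), 1)), -1))) = Mul(Mul(57, 6), Mul(Add(1, -7), Pow(Add(7, Mul(Mul(-2, 1), 1)), -1))) = Mul(342, Mul(-6, Pow(Add(7, Mul(-2, 1)), -1))) = Mul(342, Mul(-6, Pow(Add(7, -2), -1))) = Mul(342, Mul(-6, Pow(5, -1))) = Mul(342, Mul(-6, Rational(1, 5))) = Mul(342, Rational(-6, 5)) = Rational(-2052, 5)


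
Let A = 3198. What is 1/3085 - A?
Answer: -9865829/3085 ≈ -3198.0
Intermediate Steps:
1/3085 - A = 1/3085 - 1*3198 = 1/3085 - 3198 = -9865829/3085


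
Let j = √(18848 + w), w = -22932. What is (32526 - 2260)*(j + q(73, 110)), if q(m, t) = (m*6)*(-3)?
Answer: -39769524 + 60532*I*√1021 ≈ -3.977e+7 + 1.9342e+6*I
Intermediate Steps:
q(m, t) = -18*m (q(m, t) = (6*m)*(-3) = -18*m)
j = 2*I*√1021 (j = √(18848 - 22932) = √(-4084) = 2*I*√1021 ≈ 63.906*I)
(32526 - 2260)*(j + q(73, 110)) = (32526 - 2260)*(2*I*√1021 - 18*73) = 30266*(2*I*√1021 - 1314) = 30266*(-1314 + 2*I*√1021) = -39769524 + 60532*I*√1021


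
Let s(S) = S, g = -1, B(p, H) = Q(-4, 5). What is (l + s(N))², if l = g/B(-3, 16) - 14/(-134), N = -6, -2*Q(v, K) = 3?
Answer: 1104601/40401 ≈ 27.341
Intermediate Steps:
Q(v, K) = -3/2 (Q(v, K) = -½*3 = -3/2)
B(p, H) = -3/2
l = 155/201 (l = -1/(-3/2) - 14/(-134) = -1*(-⅔) - 14*(-1/134) = ⅔ + 7/67 = 155/201 ≈ 0.77114)
(l + s(N))² = (155/201 - 6)² = (-1051/201)² = 1104601/40401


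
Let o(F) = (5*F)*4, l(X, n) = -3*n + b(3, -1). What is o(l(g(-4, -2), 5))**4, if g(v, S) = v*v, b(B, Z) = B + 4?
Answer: 655360000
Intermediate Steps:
b(B, Z) = 4 + B
g(v, S) = v**2
l(X, n) = 7 - 3*n (l(X, n) = -3*n + (4 + 3) = -3*n + 7 = 7 - 3*n)
o(F) = 20*F
o(l(g(-4, -2), 5))**4 = (20*(7 - 3*5))**4 = (20*(7 - 15))**4 = (20*(-8))**4 = (-160)**4 = 655360000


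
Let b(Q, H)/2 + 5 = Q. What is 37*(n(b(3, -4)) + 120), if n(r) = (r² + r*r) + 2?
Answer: 5698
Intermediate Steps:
b(Q, H) = -10 + 2*Q
n(r) = 2 + 2*r² (n(r) = (r² + r²) + 2 = 2*r² + 2 = 2 + 2*r²)
37*(n(b(3, -4)) + 120) = 37*((2 + 2*(-10 + 2*3)²) + 120) = 37*((2 + 2*(-10 + 6)²) + 120) = 37*((2 + 2*(-4)²) + 120) = 37*((2 + 2*16) + 120) = 37*((2 + 32) + 120) = 37*(34 + 120) = 37*154 = 5698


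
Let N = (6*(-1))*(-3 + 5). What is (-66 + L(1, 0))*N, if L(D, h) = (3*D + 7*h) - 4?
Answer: 804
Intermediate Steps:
N = -12 (N = -6*2 = -12)
L(D, h) = -4 + 3*D + 7*h
(-66 + L(1, 0))*N = (-66 + (-4 + 3*1 + 7*0))*(-12) = (-66 + (-4 + 3 + 0))*(-12) = (-66 - 1)*(-12) = -67*(-12) = 804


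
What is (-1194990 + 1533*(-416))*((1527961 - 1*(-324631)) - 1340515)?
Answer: -938492735286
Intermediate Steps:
(-1194990 + 1533*(-416))*((1527961 - 1*(-324631)) - 1340515) = (-1194990 - 637728)*((1527961 + 324631) - 1340515) = -1832718*(1852592 - 1340515) = -1832718*512077 = -938492735286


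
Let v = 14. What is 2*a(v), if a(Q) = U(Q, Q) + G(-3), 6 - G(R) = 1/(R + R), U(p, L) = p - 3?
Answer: 103/3 ≈ 34.333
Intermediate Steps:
U(p, L) = -3 + p
G(R) = 6 - 1/(2*R) (G(R) = 6 - 1/(R + R) = 6 - 1/(2*R))
a(Q) = 19/6 + Q (a(Q) = (-3 + Q) + (6 - 1/2/(-3)) = (-3 + Q) + (6 - 1/2*(-1/3)) = (-3 + Q) + (6 + 1/6) = (-3 + Q) + 37/6 = 19/6 + Q)
2*a(v) = 2*(19/6 + 14) = 2*(103/6) = 103/3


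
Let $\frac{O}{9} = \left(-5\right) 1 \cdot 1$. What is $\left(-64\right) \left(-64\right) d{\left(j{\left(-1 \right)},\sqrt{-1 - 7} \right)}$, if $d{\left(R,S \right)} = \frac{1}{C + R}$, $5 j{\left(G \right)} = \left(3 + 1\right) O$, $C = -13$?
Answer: $- \frac{4096}{49} \approx -83.592$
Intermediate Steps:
$O = -45$ ($O = 9 \left(-5\right) 1 \cdot 1 = 9 \left(\left(-5\right) 1\right) = 9 \left(-5\right) = -45$)
$j{\left(G \right)} = -36$ ($j{\left(G \right)} = \frac{\left(3 + 1\right) \left(-45\right)}{5} = \frac{4 \left(-45\right)}{5} = \frac{1}{5} \left(-180\right) = -36$)
$d{\left(R,S \right)} = \frac{1}{-13 + R}$
$\left(-64\right) \left(-64\right) d{\left(j{\left(-1 \right)},\sqrt{-1 - 7} \right)} = \frac{\left(-64\right) \left(-64\right)}{-13 - 36} = \frac{4096}{-49} = 4096 \left(- \frac{1}{49}\right) = - \frac{4096}{49}$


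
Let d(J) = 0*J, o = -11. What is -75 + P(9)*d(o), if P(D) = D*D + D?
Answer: -75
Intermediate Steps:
d(J) = 0
P(D) = D + D**2 (P(D) = D**2 + D = D + D**2)
-75 + P(9)*d(o) = -75 + (9*(1 + 9))*0 = -75 + (9*10)*0 = -75 + 90*0 = -75 + 0 = -75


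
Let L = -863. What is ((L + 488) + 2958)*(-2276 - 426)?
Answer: -6979266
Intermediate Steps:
((L + 488) + 2958)*(-2276 - 426) = ((-863 + 488) + 2958)*(-2276 - 426) = (-375 + 2958)*(-2702) = 2583*(-2702) = -6979266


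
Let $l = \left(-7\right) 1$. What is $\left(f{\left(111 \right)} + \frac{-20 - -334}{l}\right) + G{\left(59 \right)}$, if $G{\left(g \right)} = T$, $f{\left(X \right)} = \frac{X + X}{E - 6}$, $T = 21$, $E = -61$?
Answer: $- \frac{12743}{469} \approx -27.171$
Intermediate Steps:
$l = -7$
$f{\left(X \right)} = - \frac{2 X}{67}$ ($f{\left(X \right)} = \frac{X + X}{-61 - 6} = \frac{2 X}{-67} = 2 X \left(- \frac{1}{67}\right) = - \frac{2 X}{67}$)
$G{\left(g \right)} = 21$
$\left(f{\left(111 \right)} + \frac{-20 - -334}{l}\right) + G{\left(59 \right)} = \left(\left(- \frac{2}{67}\right) 111 + \frac{-20 - -334}{-7}\right) + 21 = \left(- \frac{222}{67} + \left(-20 + 334\right) \left(- \frac{1}{7}\right)\right) + 21 = \left(- \frac{222}{67} + 314 \left(- \frac{1}{7}\right)\right) + 21 = \left(- \frac{222}{67} - \frac{314}{7}\right) + 21 = - \frac{22592}{469} + 21 = - \frac{12743}{469}$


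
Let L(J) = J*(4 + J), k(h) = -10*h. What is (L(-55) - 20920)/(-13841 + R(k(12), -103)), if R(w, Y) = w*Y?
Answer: 18115/1481 ≈ 12.232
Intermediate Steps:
R(w, Y) = Y*w
(L(-55) - 20920)/(-13841 + R(k(12), -103)) = (-55*(4 - 55) - 20920)/(-13841 - (-1030)*12) = (-55*(-51) - 20920)/(-13841 - 103*(-120)) = (2805 - 20920)/(-13841 + 12360) = -18115/(-1481) = -18115*(-1/1481) = 18115/1481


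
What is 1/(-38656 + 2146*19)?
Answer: 1/2118 ≈ 0.00047214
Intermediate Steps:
1/(-38656 + 2146*19) = 1/(-38656 + 40774) = 1/2118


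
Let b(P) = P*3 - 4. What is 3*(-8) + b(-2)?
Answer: -34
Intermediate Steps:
b(P) = -4 + 3*P (b(P) = 3*P - 4 = -4 + 3*P)
3*(-8) + b(-2) = 3*(-8) + (-4 + 3*(-2)) = -24 + (-4 - 6) = -24 - 10 = -34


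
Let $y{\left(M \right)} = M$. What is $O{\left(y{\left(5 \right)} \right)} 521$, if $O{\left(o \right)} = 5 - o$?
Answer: $0$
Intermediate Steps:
$O{\left(y{\left(5 \right)} \right)} 521 = \left(5 - 5\right) 521 = 0 \cdot 521 = 0$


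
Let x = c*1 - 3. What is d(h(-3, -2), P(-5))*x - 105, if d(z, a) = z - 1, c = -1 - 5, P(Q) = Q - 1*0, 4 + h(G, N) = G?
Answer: -33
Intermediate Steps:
h(G, N) = -4 + G
P(Q) = Q (P(Q) = Q + 0 = Q)
c = -6
d(z, a) = -1 + z
x = -9 (x = -6*1 - 3 = -6 - 3 = -9)
d(h(-3, -2), P(-5))*x - 105 = (-1 + (-4 - 3))*(-9) - 105 = (-1 - 7)*(-9) - 105 = -8*(-9) - 105 = 72 - 105 = -33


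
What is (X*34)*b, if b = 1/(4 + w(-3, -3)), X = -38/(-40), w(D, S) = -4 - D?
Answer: 323/30 ≈ 10.767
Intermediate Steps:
X = 19/20 (X = -38*(-1/40) = 19/20 ≈ 0.95000)
b = ⅓ (b = 1/(4 + (-4 - 1*(-3))) = 1/(4 + (-4 + 3)) = 1/(4 - 1) = 1/3 = ⅓ ≈ 0.33333)
(X*34)*b = ((19/20)*34)*(⅓) = (323/10)*(⅓) = 323/30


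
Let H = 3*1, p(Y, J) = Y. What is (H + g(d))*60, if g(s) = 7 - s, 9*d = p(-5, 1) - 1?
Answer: 640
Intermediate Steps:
d = -⅔ (d = (-5 - 1)/9 = (⅑)*(-6) = -⅔ ≈ -0.66667)
H = 3
(H + g(d))*60 = (3 + (7 - 1*(-⅔)))*60 = (3 + (7 + ⅔))*60 = (3 + 23/3)*60 = (32/3)*60 = 640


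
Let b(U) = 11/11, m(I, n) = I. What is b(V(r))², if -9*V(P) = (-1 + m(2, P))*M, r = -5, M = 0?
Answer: 1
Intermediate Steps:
V(P) = 0 (V(P) = -(-1 + 2)*0/9 = -0/9 = -⅑*0 = 0)
b(U) = 1 (b(U) = 11*(1/11) = 1)
b(V(r))² = 1² = 1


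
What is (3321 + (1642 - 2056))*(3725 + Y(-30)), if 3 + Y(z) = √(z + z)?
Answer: 10819854 + 5814*I*√15 ≈ 1.082e+7 + 22518.0*I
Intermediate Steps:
Y(z) = -3 + √2*√z (Y(z) = -3 + √(z + z) = -3 + √(2*z) = -3 + √2*√z)
(3321 + (1642 - 2056))*(3725 + Y(-30)) = (3321 + (1642 - 2056))*(3725 + (-3 + √2*√(-30))) = (3321 - 414)*(3725 + (-3 + √2*(I*√30))) = 2907*(3725 + (-3 + 2*I*√15)) = 2907*(3722 + 2*I*√15) = 10819854 + 5814*I*√15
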